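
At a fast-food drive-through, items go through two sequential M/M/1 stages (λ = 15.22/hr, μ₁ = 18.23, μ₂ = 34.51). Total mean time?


Each node sees arrival rate λ = 15.22/hr (tandem ⇒ throughput preserved).
W₁ = 1/(μ₁−λ) = 1/(18.23−15.22) = 0.33223 hr
W₂ = 1/(μ₂−λ) = 1/(34.51−15.22) = 0.05184 hr
W_total = W₁ + W₂ = 0.33223 + 0.05184 = 0.38407 hr

Final: 0.38407 hr


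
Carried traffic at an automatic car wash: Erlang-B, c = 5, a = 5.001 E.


B(5,5.001) = 0.284949 (Erlang-B)
Carried load = a(1 − B) = 5.001·(1 − 0.284949) = 5.001·0.715051 = 3.5760 E

Final: 3.5760 Erlangs


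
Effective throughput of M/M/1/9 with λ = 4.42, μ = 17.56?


ρ = 0.2517; P_K = (1−ρ)ρ^9/(1−ρ^10) = 0.000003035
λ_eff = λ(1 − P_K) = 4.42·(1 − 0.000003035) = 4.42·0.999997 = 4.4200 /hr

Final: 4.4200 /hr


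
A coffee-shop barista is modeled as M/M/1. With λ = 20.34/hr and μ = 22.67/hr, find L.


ρ = λ/μ = 20.34/22.67 = 0.8972
L = ρ/(1−ρ) = 0.8972/(1 − 0.8972) = 0.8972/0.1028 = 8.7296

Final: 8.7296


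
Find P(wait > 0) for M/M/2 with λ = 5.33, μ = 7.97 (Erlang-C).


a = λ/μ = 0.6688; ρ = a/2 = 0.3344
P₀ = 0.498825 (from M/M/c formula)
C(c,a) = [a^c/(c!(1−ρ))]·P₀ = [0.44724/(2·0.6656)]·0.498825
= 0.33595·0.498825 = 0.167582

Final: 0.167582


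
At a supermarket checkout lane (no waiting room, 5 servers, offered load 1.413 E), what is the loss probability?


B(c,a) = (a^c/c!) / Σ_{k=0}^{c} a^k/k!
a^5/5! = 0.046939
Σ terms (k=0..5): 1.00000 + 1.41300 + 0.99828 + 0.47019 + 0.16610 + 0.04694 = 4.094510
B = 0.046939/4.094510 = 0.011464

Final: 0.011464


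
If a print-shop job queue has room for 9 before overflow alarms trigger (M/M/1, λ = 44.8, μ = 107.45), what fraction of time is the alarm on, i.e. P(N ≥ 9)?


ρ = 44.8/107.45 = 0.4169
P(N ≥ n) = ρ^n = 0.4169^9 = 0.0003808

Final: 0.0003808


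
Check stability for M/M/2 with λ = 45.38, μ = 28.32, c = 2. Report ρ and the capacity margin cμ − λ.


Total capacity cμ = 2·28.32 = 56.64/hr
ρ = λ/(cμ) = 45.38/56.64 = 0.8012
Stable ⇔ ρ < 1: YES
Spare capacity = cμ − λ = 56.64 − 45.38 = 11.26/hr

Final: ρ = 0.8012; stable; margin = 11.26/hr


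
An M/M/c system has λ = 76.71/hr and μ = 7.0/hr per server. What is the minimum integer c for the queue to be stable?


Stability requires cμ > λ ⇔ c > λ/μ.
λ/μ = 76.71/7.0 = 10.9586
Minimum integer c = ⌊10.9586⌋ + 1 = 11
Check: 11·7.0 = 77.00 > 76.71, while 10·7.0 = 70.00 ≤ 76.71

Final: 11 servers


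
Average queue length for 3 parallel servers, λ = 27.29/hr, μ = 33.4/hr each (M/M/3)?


a = λ/μ = 0.8171; ρ = a/3 = 0.2724
P₀ = 0.439405
Lq = P₀·a^c·ρ / (c!·(1−ρ)²) = 0.439405·0.54547·0.2724/(6·0.52947)
= 0.02055

Final: 0.02055


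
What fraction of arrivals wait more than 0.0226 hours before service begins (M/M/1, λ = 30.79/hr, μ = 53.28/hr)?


ρ = 30.79/53.28 = 0.5779
P(Wq > t) = ρ·e^{−(μ−λ)t} = 0.5779·e^{−0.5083}
= 0.5779·0.601533 = 0.347620

Final: 0.347620


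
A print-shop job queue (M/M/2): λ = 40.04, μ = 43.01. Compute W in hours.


a = 0.9309; ρ = 0.4655; P₀ = 0.364747
Lq = P₀·a^c·ρ/(c!(1−ρ)²) = 0.25749
Wq = Lq/λ = 0.25749/40.04 = 0.006431 hr
W = Wq + 1/μ = 0.006431 + 0.02325 = 0.02968 hr

Final: 0.02968 hr


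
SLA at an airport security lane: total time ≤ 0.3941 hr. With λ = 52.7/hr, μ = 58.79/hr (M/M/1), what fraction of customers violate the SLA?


W ~ Exponential(μ−λ) for M/M/1.
μ − λ = 58.79 − 52.7 = 6.0900
P(W > t) = e^{−(μ−λ)t} = e^{−2.4001} = 0.090712

Final: 0.090712


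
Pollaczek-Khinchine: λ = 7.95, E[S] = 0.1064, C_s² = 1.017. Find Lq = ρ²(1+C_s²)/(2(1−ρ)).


ρ = λ·E[S] = 7.95·0.1064 = 0.8459
Lq = ρ²(1+C_s²)/(2(1−ρ)) = 0.7155·(1+1.017)/(2·0.1541)
= 0.7155·2.0170/0.3082 = 4.68203

Final: 4.68203


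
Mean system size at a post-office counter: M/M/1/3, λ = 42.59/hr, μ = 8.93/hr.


ρ = 42.59/8.93 = 4.7693
L = ρ[1 − (K+1)ρ^K + Kρ^(K+1)] / [(1−ρ)(1−ρ^(K+1))]
Numerator: 4.7693·(1 − 4·108.484713 + 3·517.397975) = 5338.082151
Denominator: (-3.7693)·(-516.397975) = 1946.467620
L = 5338.082151/1946.467620 = 2.7424

Final: 2.7424


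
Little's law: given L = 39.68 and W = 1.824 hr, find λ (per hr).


λ = L/W = 39.68/1.824 = 21.7544 /hr

Final: 21.7544 /hr


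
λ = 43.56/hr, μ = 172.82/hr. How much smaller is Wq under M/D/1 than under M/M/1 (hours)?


ρ = 43.56/172.82 = 0.2521
Wq(M/M/1) = ρ/(μ−λ) = 0.2521/129.26 = 0.001950 hr
Wq(M/D/1) = ρ/(2(μ−λ)) = 0.0009750 hr
Savings = 0.001950 − 0.0009750 = 0.0009750 hr

Final: 0.0009750 hr


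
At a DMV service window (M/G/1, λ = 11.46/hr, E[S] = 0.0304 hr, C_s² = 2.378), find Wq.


ρ = λ·E[S] = 11.46·0.0304 = 0.3484
E[S²] = E[S]²(1+C_s²) = 0.0304²·(1+2.378) = 0.003122
Wq = λ·E[S²]/(2(1−ρ)) = 11.46·0.003122/(2·0.6516) = 0.02745 hr

Final: 0.02745 hr


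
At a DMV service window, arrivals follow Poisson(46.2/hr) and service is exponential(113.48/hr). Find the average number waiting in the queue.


ρ = 46.2/113.48 = 0.4071
Lq = ρ²/(1−ρ) = 0.1657/0.5929 = 0.2796

Final: 0.2796


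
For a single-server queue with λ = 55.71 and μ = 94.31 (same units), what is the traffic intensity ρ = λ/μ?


ρ = λ/μ = 55.71/94.31 = 0.5907

Final: 0.5907


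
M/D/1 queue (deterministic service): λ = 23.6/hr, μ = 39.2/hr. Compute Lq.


ρ = 23.6/39.2 = 0.6020
M/D/1: Lq = ρ²/(2(1−ρ)) = 0.3625/(2·0.3980) = 0.45539

Final: 0.45539


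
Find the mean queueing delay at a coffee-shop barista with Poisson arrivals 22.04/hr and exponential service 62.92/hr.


ρ = 22.04/62.92 = 0.3503
Wq = ρ/(μ−λ) = 0.3503/(62.92 − 22.04) = 0.3503/40.88 = 0.008569 hr

Final: 0.008569 hr


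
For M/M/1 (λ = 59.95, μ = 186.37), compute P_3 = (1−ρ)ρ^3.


ρ = 59.95/186.37 = 0.3217
P_n = (1−ρ)·ρ^n = (1 − 0.3217)·0.3217^3 = 0.6783·0.033284 = 0.022578

Final: 0.022578


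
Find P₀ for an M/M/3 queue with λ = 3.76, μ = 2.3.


a = λ/μ = 3.76/2.3 = 1.6348; ρ = a/c = 0.5449
Σ_{k=0}^{2} a^k/k! (terms k=0..2) = 1.00000 + 1.63478 + 1.33626 = 3.97104
Tail: a^3/(3!(1−ρ)) = 4.36898/(6·0.4551) = 1.60010
P₀ = 1/(3.97104 + 1.60010) = 1/5.57114 = 0.179496

Final: 0.179496


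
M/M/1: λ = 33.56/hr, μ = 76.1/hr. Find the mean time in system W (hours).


W = 1/(μ−λ) = 1/(76.1 − 33.56) = 1/42.54 = 0.02351 hr

Final: 0.02351 hr


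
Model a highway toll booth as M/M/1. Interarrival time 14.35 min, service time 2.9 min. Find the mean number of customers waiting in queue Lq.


λ = 60/14.35 = 4.1812 /hr
μ = 60/2.9 = 20.6897 /hr
ρ = λ/μ = 4.1812/20.6897 = 0.2021
Lq = ρ²/(1−ρ) = 0.04084/0.7979 = 0.05118

Final: 0.05118


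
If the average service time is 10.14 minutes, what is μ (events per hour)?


μ = 1/(service time) in consistent units.
1 hour = 60 min, so μ = 60/10.14 = 5.9172 per hour

Final: 5.9172 /hr


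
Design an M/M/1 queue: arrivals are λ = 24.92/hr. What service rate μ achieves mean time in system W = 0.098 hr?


W = 1/(μ−λ) ⇒ μ − λ = 1/W = 1/0.098 = 10.2041
μ = λ + 1/W = 24.92 + 10.2041 = 35.1241 per hr

Final: 35.1241 /hr


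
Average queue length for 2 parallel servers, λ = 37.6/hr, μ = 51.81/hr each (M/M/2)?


a = λ/μ = 0.7257; ρ = a/2 = 0.3629
P₀ = 0.467498
Lq = P₀·a^c·ρ / (c!·(1−ρ)²) = 0.467498·0.52668·0.3629/(2·0.40594)
= 0.11005

Final: 0.11005


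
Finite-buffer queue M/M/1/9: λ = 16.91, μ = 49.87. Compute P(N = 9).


ρ = λ/μ = 16.91/49.87 = 0.3391
P_K = (1−ρ)ρ^K/(1−ρ^(K+1)) = (0.6609·0.00005926)/(1 − 0.00002009)
= 0.00003916/0.999980 = 0.00003916

Final: 0.00003916


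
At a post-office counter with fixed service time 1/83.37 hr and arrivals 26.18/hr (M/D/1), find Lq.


ρ = 26.18/83.37 = 0.3140
M/D/1: Lq = ρ²/(2(1−ρ)) = 0.09861/(2·0.6860) = 0.07188

Final: 0.07188


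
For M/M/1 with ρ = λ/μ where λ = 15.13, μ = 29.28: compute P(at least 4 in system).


ρ = 15.13/29.28 = 0.5167
P(N ≥ n) = ρ^n = 0.5167^4 = 0.071297

Final: 0.071297


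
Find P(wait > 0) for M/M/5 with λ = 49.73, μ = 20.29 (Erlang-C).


a = λ/μ = 2.4510; ρ = a/5 = 0.4902
P₀ = 0.084332 (from M/M/c formula)
C(c,a) = [a^c/(c!(1−ρ))]·P₀ = [88.44679/(120·0.5098)]·0.084332
= 1.44575·0.084332 = 0.121924

Final: 0.121924


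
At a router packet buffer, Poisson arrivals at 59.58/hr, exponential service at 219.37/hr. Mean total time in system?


W = 1/(μ−λ) = 1/(219.37 − 59.58) = 1/159.79 = 0.006258 hr

Final: 0.006258 hr


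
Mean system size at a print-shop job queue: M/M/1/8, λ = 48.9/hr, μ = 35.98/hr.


ρ = 48.9/35.98 = 1.3591
L = ρ[1 − (K+1)ρ^K + Kρ^(K+1)] / [(1−ρ)(1−ρ^(K+1))]
Numerator: 1.3591·(1 − 9·11.640767 + 8·15.820831) = 30.986871
Denominator: (-0.3591)·(-14.820831) = 5.321988
L = 30.986871/5.321988 = 5.8224

Final: 5.8224


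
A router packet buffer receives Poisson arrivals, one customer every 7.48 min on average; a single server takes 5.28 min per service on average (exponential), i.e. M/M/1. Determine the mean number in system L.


λ = 60/7.48 = 8.0214 /hr
μ = 60/5.28 = 11.3636 /hr
ρ = λ/μ = 8.0214/11.3636 = 0.7059
L = ρ/(1−ρ) = 0.7059/0.2941 = 2.4000

Final: 2.4000


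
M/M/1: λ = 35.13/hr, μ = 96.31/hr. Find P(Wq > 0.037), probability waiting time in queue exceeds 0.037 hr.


ρ = 35.13/96.31 = 0.3648
P(Wq > t) = ρ·e^{−(μ−λ)t} = 0.3648·e^{−2.2637}
= 0.3648·0.103969 = 0.037924

Final: 0.037924


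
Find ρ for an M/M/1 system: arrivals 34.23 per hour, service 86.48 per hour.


ρ = λ/μ = 34.23/86.48 = 0.3958

Final: 0.3958


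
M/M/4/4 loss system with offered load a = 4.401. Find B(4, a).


B(c,a) = (a^c/c!) / Σ_{k=0}^{c} a^k/k!
a^4/4! = 15.631269
Σ terms (k=0..4): 1.00000 + 4.40100 + 9.68440 + 14.20702 + 15.63127 = 44.923685
B = 15.631269/44.923685 = 0.347952

Final: 0.347952


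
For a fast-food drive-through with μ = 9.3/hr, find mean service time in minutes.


Mean service time = 1/μ = 1/9.3 hour = 0.10753 hour
In minutes: 0.10753 × 60 = 6.4516 min

Final: 6.4516 min


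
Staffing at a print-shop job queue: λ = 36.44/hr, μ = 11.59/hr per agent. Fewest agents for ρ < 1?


Stability requires cμ > λ ⇔ c > λ/μ.
λ/μ = 36.44/11.59 = 3.1441
Minimum integer c = ⌊3.1441⌋ + 1 = 4
Check: 4·11.59 = 46.36 > 36.44, while 3·11.59 = 34.77 ≤ 36.44

Final: 4 servers


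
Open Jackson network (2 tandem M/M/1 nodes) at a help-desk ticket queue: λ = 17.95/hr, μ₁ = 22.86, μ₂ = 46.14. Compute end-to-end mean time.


Each node sees arrival rate λ = 17.95/hr (tandem ⇒ throughput preserved).
W₁ = 1/(μ₁−λ) = 1/(22.86−17.95) = 0.20367 hr
W₂ = 1/(μ₂−λ) = 1/(46.14−17.95) = 0.03547 hr
W_total = W₁ + W₂ = 0.20367 + 0.03547 = 0.23914 hr

Final: 0.23914 hr


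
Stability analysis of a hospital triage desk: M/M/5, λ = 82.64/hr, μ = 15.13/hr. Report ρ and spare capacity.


Total capacity cμ = 5·15.13 = 75.65/hr
ρ = λ/(cμ) = 82.64/75.65 = 1.0924
Stable ⇔ ρ < 1: NO
Spare capacity = cμ − λ = 75.65 − 82.64 = -6.99/hr

Final: ρ = 1.0924; unstable; margin = -6.99/hr


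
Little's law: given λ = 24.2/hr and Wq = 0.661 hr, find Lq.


Lq = λWq = 24.2·0.661 = 15.9962

Final: 15.9962


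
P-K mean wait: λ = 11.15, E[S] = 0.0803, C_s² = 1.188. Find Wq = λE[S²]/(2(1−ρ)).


ρ = λ·E[S] = 11.15·0.0803 = 0.8953
E[S²] = E[S]²(1+C_s²) = 0.0803²·(1+1.188) = 0.014108
Wq = λ·E[S²]/(2(1−ρ)) = 11.15·0.014108/(2·0.1047) = 0.75156 hr

Final: 0.75156 hr


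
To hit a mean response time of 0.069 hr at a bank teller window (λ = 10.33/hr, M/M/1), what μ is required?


W = 1/(μ−λ) ⇒ μ − λ = 1/W = 1/0.069 = 14.4928
μ = λ + 1/W = 10.33 + 14.4928 = 24.8228 per hr

Final: 24.8228 /hr


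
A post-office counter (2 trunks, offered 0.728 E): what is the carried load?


B(2,0.728) = 0.132962 (Erlang-B)
Carried load = a(1 − B) = 0.728·(1 − 0.132962) = 0.728·0.867038 = 0.6312 E

Final: 0.6312 Erlangs


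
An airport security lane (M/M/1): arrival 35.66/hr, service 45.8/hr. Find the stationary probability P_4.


ρ = 35.66/45.8 = 0.7786
P_n = (1−ρ)·ρ^n = (1 − 0.7786)·0.7786^4 = 0.2214·0.367505 = 0.081365

Final: 0.081365


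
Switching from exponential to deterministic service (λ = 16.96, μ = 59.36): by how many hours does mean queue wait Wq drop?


ρ = 16.96/59.36 = 0.2857
Wq(M/M/1) = ρ/(μ−λ) = 0.2857/42.40 = 0.006739 hr
Wq(M/D/1) = ρ/(2(μ−λ)) = 0.003369 hr
Savings = 0.006739 − 0.003369 = 0.003369 hr

Final: 0.003369 hr


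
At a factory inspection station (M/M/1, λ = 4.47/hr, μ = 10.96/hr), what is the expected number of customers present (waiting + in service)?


ρ = λ/μ = 4.47/10.96 = 0.4078
L = ρ/(1−ρ) = 0.4078/(1 − 0.4078) = 0.4078/0.5922 = 0.6888

Final: 0.6888


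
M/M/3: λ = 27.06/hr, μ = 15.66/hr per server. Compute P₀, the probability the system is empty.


a = λ/μ = 27.06/15.66 = 1.7280; ρ = a/c = 0.5760
Σ_{k=0}^{2} a^k/k! (terms k=0..2) = 1.00000 + 1.72797 + 1.49294 = 4.22091
Tail: a^3/(3!(1−ρ)) = 5.15951/(6·0.4240) = 2.02806
P₀ = 1/(4.22091 + 2.02806) = 1/6.24897 = 0.160026

Final: 0.160026


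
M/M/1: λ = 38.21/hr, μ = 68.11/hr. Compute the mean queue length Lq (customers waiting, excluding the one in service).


ρ = 38.21/68.11 = 0.5610
Lq = ρ²/(1−ρ) = 0.3147/0.4390 = 0.7169

Final: 0.7169


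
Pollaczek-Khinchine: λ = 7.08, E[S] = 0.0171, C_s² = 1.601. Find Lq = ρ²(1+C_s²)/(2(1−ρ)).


ρ = λ·E[S] = 7.08·0.0171 = 0.1211
Lq = ρ²(1+C_s²)/(2(1−ρ)) = 0.01466·(1+1.601)/(2·0.8789)
= 0.01466·2.6010/1.7579 = 0.02169

Final: 0.02169


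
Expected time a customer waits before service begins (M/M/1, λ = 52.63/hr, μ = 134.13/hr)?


ρ = 52.63/134.13 = 0.3924
Wq = ρ/(μ−λ) = 0.3924/(134.13 − 52.63) = 0.3924/81.50 = 0.004814 hr

Final: 0.004814 hr


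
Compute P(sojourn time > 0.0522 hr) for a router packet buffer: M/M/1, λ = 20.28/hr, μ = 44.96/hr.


W ~ Exponential(μ−λ) for M/M/1.
μ − λ = 44.96 − 20.28 = 24.6800
P(W > t) = e^{−(μ−λ)t} = e^{−1.2883} = 0.275740

Final: 0.275740


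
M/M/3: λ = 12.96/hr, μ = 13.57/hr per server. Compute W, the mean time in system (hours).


a = 0.9550; ρ = 0.3183; P₀ = 0.381083
Lq = P₀·a^c·ρ/(c!(1−ρ)²) = 0.03791
Wq = Lq/λ = 0.03791/12.96 = 0.002925 hr
W = Wq + 1/μ = 0.002925 + 0.07369 = 0.07662 hr

Final: 0.07662 hr


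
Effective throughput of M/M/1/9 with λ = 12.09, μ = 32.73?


ρ = 0.3694; P_K = (1−ρ)ρ^9/(1−ρ^10) = 0.00008074
λ_eff = λ(1 − P_K) = 12.09·(1 − 0.00008074) = 12.09·0.999919 = 12.0890 /hr

Final: 12.0890 /hr


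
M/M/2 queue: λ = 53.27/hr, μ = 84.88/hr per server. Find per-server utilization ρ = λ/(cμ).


ρ = λ/(cμ) = 53.27/(2·84.88) = 53.27/169.76 = 0.3138

Final: 0.3138


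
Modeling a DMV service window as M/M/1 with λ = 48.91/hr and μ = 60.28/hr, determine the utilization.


ρ = λ/μ = 48.91/60.28 = 0.8114

Final: 0.8114


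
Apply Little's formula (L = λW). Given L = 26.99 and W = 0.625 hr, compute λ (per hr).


λ = L/W = 26.99/0.625 = 43.1840 /hr

Final: 43.1840 /hr


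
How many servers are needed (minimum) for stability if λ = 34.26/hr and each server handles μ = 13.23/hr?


Stability requires cμ > λ ⇔ c > λ/μ.
λ/μ = 34.26/13.23 = 2.5896
Minimum integer c = ⌊2.5896⌋ + 1 = 3
Check: 3·13.23 = 39.69 > 34.26, while 2·13.23 = 26.46 ≤ 34.26

Final: 3 servers


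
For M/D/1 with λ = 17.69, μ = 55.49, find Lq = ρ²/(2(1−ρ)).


ρ = 17.69/55.49 = 0.3188
M/D/1: Lq = ρ²/(2(1−ρ)) = 0.1016/(2·0.6812) = 0.07460

Final: 0.07460


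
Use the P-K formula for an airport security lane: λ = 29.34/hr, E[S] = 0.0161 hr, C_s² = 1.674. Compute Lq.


ρ = λ·E[S] = 29.34·0.0161 = 0.4724
Lq = ρ²(1+C_s²)/(2(1−ρ)) = 0.2231·(1+1.674)/(2·0.5276)
= 0.2231·2.6740/1.0553 = 0.56543

Final: 0.56543


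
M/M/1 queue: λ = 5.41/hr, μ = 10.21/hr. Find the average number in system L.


ρ = λ/μ = 5.41/10.21 = 0.5299
L = ρ/(1−ρ) = 0.5299/(1 − 0.5299) = 0.5299/0.4701 = 1.1271

Final: 1.1271


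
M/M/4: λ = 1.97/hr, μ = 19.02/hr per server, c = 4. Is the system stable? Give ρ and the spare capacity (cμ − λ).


Total capacity cμ = 4·19.02 = 76.08/hr
ρ = λ/(cμ) = 1.97/76.08 = 0.02589
Stable ⇔ ρ < 1: YES
Spare capacity = cμ − λ = 76.08 − 1.97 = 74.11/hr

Final: ρ = 0.02589; stable; margin = 74.11/hr


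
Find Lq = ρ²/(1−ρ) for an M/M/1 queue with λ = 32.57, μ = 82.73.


ρ = 32.57/82.73 = 0.3937
Lq = ρ²/(1−ρ) = 0.1550/0.6063 = 0.2556

Final: 0.2556


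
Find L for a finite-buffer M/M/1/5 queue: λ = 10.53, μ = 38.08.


ρ = 10.53/38.08 = 0.2765
L = ρ[1 − (K+1)ρ^K + Kρ^(K+1)] / [(1−ρ)(1−ρ^(K+1))]
Numerator: 0.2765·(1 − 6·0.001617 + 5·0.0004471) = 0.274459
Denominator: (0.7235)·(0.999553) = 0.723153
L = 0.274459/0.723153 = 0.3795

Final: 0.3795


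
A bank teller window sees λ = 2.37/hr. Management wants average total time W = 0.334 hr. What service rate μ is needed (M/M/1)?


W = 1/(μ−λ) ⇒ μ − λ = 1/W = 1/0.334 = 2.9940
μ = λ + 1/W = 2.37 + 2.9940 = 5.3640 per hr

Final: 5.3640 /hr


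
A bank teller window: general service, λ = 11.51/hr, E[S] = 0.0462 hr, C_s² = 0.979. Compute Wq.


ρ = λ·E[S] = 11.51·0.0462 = 0.5318
E[S²] = E[S]²(1+C_s²) = 0.0462²·(1+0.979) = 0.004224
Wq = λ·E[S²]/(2(1−ρ)) = 11.51·0.004224/(2·0.4682) = 0.05192 hr

Final: 0.05192 hr


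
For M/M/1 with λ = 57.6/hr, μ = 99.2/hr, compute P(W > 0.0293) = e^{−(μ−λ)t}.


W ~ Exponential(μ−λ) for M/M/1.
μ − λ = 99.2 − 57.6 = 41.6000
P(W > t) = e^{−(μ−λ)t} = e^{−1.2189} = 0.295561

Final: 0.295561


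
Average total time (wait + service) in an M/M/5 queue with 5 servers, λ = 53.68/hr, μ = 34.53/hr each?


a = 1.5546; ρ = 0.3109; P₀ = 0.210868
Lq = P₀·a^c·ρ/(c!(1−ρ)²) = 0.01045
Wq = Lq/λ = 0.01045/53.68 = 0.0001946 hr
W = Wq + 1/μ = 0.0001946 + 0.02896 = 0.02915 hr

Final: 0.02915 hr


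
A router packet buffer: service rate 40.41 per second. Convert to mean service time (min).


Mean service time = 1/μ = 1/40.41 second = 0.02475 second
In minutes: 0.02475 × 0.0166667 = 0.0004124 min

Final: 0.0004124 min


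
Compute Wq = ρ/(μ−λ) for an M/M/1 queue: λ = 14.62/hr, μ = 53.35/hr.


ρ = 14.62/53.35 = 0.2740
Wq = ρ/(μ−λ) = 0.2740/(53.35 − 14.62) = 0.2740/38.73 = 0.007076 hr

Final: 0.007076 hr


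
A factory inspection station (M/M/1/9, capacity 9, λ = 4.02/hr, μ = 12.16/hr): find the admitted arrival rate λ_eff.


ρ = 0.3306; P_K = (1−ρ)ρ^9/(1−ρ^10) = 0.00003157
λ_eff = λ(1 − P_K) = 4.02·(1 − 0.00003157) = 4.02·0.999968 = 4.0199 /hr

Final: 4.0199 /hr


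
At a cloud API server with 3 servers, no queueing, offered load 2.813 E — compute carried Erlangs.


B(3,2.813) = 0.323177 (Erlang-B)
Carried load = a(1 − B) = 2.813·(1 − 0.323177) = 2.813·0.676823 = 1.9039 E

Final: 1.9039 Erlangs


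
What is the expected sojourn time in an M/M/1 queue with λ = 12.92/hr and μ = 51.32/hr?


W = 1/(μ−λ) = 1/(51.32 − 12.92) = 1/38.40 = 0.02604 hr

Final: 0.02604 hr


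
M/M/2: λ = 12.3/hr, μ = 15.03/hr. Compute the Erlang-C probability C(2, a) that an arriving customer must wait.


a = λ/μ = 0.8184; ρ = a/2 = 0.4092
P₀ = 0.419263 (from M/M/c formula)
C(c,a) = [a^c/(c!(1−ρ))]·P₀ = [0.66972/(2·0.5908)]·0.419263
= 0.56677·0.419263 = 0.237627

Final: 0.237627


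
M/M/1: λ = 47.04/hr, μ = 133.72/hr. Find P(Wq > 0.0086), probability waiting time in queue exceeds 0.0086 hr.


ρ = 47.04/133.72 = 0.3518
P(Wq > t) = ρ·e^{−(μ−λ)t} = 0.3518·e^{−0.7454}
= 0.3518·0.474522 = 0.166927

Final: 0.166927


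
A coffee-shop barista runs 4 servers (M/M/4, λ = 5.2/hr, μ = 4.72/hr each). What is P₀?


a = λ/μ = 5.2/4.72 = 1.1017; ρ = a/c = 0.2754
Σ_{k=0}^{3} a^k/k! (terms k=0..3) = 1.00000 + 1.10169 + 0.60687 + 0.22286 = 2.93142
Tail: a^4/(4!(1−ρ)) = 1.47314/(24·0.7246) = 0.08471
P₀ = 1/(2.93142 + 0.08471) = 1/3.01613 = 0.331550

Final: 0.331550


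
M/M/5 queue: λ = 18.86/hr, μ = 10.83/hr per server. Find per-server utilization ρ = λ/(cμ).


ρ = λ/(cμ) = 18.86/(5·10.83) = 18.86/54.15 = 0.3483

Final: 0.3483


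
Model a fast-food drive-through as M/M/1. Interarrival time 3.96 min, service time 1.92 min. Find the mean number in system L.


λ = 60/3.96 = 15.1515 /hr
μ = 60/1.92 = 31.2500 /hr
ρ = λ/μ = 15.1515/31.2500 = 0.4848
L = ρ/(1−ρ) = 0.4848/0.5152 = 0.9412

Final: 0.9412


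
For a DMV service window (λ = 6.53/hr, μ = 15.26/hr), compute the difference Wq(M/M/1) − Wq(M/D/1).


ρ = 6.53/15.26 = 0.4279
Wq(M/M/1) = ρ/(μ−λ) = 0.4279/8.73 = 0.04902 hr
Wq(M/D/1) = ρ/(2(μ−λ)) = 0.02451 hr
Savings = 0.04902 − 0.02451 = 0.02451 hr

Final: 0.02451 hr


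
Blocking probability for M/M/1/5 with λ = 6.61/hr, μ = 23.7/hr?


ρ = λ/μ = 6.61/23.7 = 0.2789
P_K = (1−ρ)ρ^K/(1−ρ^(K+1)) = (0.7211·0.001688)/(1 − 0.0004707)
= 0.001217/0.999529 = 0.001217

Final: 0.001217


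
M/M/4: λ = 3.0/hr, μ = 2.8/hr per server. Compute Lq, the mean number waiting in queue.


a = λ/μ = 1.0714; ρ = a/4 = 0.2679
P₀ = 0.341834
Lq = P₀·a^c·ρ / (c!·(1−ρ)²) = 0.341834·1.31781·0.2679/(24·0.53603)
= 0.009379

Final: 0.009379


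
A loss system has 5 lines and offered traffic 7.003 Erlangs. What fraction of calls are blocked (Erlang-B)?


B(c,a) = (a^c/c!) / Σ_{k=0}^{c} a^k/k!
a^5/5! = 140.358716
Σ terms (k=0..5): 1.00000 + 7.00300 + 24.52100 + 57.24020 + 100.21328 + 140.35872 = 330.336195
B = 140.358716/330.336195 = 0.424897

Final: 0.424897


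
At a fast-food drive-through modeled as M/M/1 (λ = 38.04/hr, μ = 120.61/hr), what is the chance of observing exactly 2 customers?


ρ = 38.04/120.61 = 0.3154
P_n = (1−ρ)·ρ^n = (1 − 0.3154)·0.3154^2 = 0.6846·0.099475 = 0.068101

Final: 0.068101


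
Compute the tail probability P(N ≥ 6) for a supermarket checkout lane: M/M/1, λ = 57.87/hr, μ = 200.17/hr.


ρ = 57.87/200.17 = 0.2891
P(N ≥ n) = ρ^n = 0.2891^6 = 0.0005839

Final: 0.0005839


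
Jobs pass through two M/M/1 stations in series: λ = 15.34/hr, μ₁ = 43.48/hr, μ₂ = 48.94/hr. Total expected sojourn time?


Each node sees arrival rate λ = 15.34/hr (tandem ⇒ throughput preserved).
W₁ = 1/(μ₁−λ) = 1/(43.48−15.34) = 0.03554 hr
W₂ = 1/(μ₂−λ) = 1/(48.94−15.34) = 0.02976 hr
W_total = W₁ + W₂ = 0.03554 + 0.02976 = 0.06530 hr

Final: 0.06530 hr


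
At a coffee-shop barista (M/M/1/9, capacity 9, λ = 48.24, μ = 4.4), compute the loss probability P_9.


ρ = λ/μ = 48.24/4.4 = 10.9636
P_K = (1−ρ)ρ^K/(1−ρ^(K+1)) = (-9.9636·2288714409.068563)/(1 − 25092632521.242599)
= -22803918112.174038/-25092632520.242599 = 0.908789

Final: 0.908789


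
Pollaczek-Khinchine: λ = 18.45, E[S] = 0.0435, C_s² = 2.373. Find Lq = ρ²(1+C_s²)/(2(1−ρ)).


ρ = λ·E[S] = 18.45·0.0435 = 0.8026
Lq = ρ²(1+C_s²)/(2(1−ρ)) = 0.6441·(1+2.373)/(2·0.1974)
= 0.6441·3.3730/0.3949 = 5.50244

Final: 5.50244


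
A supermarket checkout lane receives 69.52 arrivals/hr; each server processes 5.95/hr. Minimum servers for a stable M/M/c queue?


Stability requires cμ > λ ⇔ c > λ/μ.
λ/μ = 69.52/5.95 = 11.6840
Minimum integer c = ⌊11.6840⌋ + 1 = 12
Check: 12·5.95 = 71.40 > 69.52, while 11·5.95 = 65.45 ≤ 69.52

Final: 12 servers


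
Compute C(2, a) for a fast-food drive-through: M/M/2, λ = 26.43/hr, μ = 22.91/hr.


a = λ/μ = 1.1536; ρ = a/2 = 0.5768
P₀ = 0.268374 (from M/M/c formula)
C(c,a) = [a^c/(c!(1−ρ))]·P₀ = [1.33090/(2·0.4232)]·0.268374
= 1.57250·0.268374 = 0.422018

Final: 0.422018


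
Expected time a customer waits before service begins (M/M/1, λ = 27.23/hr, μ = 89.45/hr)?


ρ = 27.23/89.45 = 0.3044
Wq = ρ/(μ−λ) = 0.3044/(89.45 − 27.23) = 0.3044/62.22 = 0.004893 hr

Final: 0.004893 hr


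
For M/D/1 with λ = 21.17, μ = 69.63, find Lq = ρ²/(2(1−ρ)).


ρ = 21.17/69.63 = 0.3040
M/D/1: Lq = ρ²/(2(1−ρ)) = 0.09244/(2·0.6960) = 0.06641

Final: 0.06641


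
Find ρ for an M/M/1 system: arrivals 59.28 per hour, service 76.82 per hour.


ρ = λ/μ = 59.28/76.82 = 0.7717

Final: 0.7717


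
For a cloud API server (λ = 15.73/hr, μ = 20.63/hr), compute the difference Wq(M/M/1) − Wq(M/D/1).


ρ = 15.73/20.63 = 0.7625
Wq(M/M/1) = ρ/(μ−λ) = 0.7625/4.90 = 0.15561 hr
Wq(M/D/1) = ρ/(2(μ−λ)) = 0.07780 hr
Savings = 0.15561 − 0.07780 = 0.07780 hr

Final: 0.07780 hr


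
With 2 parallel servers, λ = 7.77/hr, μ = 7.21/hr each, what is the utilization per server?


ρ = λ/(cμ) = 7.77/(2·7.21) = 7.77/14.42 = 0.5388

Final: 0.5388


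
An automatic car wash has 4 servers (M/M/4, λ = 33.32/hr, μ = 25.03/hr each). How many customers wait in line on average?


a = λ/μ = 1.3312; ρ = a/4 = 0.3328
P₀ = 0.262706
Lq = P₀·a^c·ρ / (c!·(1−ρ)²) = 0.262706·3.14034·0.3328/(24·0.44515)
= 0.02570

Final: 0.02570


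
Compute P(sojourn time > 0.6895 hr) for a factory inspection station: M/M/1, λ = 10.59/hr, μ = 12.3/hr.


W ~ Exponential(μ−λ) for M/M/1.
μ − λ = 12.3 − 10.59 = 1.7100
P(W > t) = e^{−(μ−λ)t} = e^{−1.1790} = 0.307572

Final: 0.307572


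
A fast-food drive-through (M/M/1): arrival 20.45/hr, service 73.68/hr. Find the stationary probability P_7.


ρ = 20.45/73.68 = 0.2776
P_n = (1−ρ)·ρ^n = (1 − 0.2776)·0.2776^7 = 0.7224·0.0001269 = 0.00009167

Final: 0.00009167


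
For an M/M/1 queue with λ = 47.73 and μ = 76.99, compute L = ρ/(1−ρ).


ρ = λ/μ = 47.73/76.99 = 0.6200
L = ρ/(1−ρ) = 0.6200/(1 − 0.6200) = 0.6200/0.3800 = 1.6312

Final: 1.6312


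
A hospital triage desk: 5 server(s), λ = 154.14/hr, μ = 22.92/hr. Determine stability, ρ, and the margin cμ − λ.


Total capacity cμ = 5·22.92 = 114.60/hr
ρ = λ/(cμ) = 154.14/114.60 = 1.3450
Stable ⇔ ρ < 1: NO
Spare capacity = cμ − λ = 114.60 − 154.14 = -39.54/hr

Final: ρ = 1.3450; unstable; margin = -39.54/hr


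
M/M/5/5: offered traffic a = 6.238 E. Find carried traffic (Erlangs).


B(5,6.238) = 0.376698 (Erlang-B)
Carried load = a(1 − B) = 6.238·(1 − 0.376698) = 6.238·0.623302 = 3.8882 E

Final: 3.8882 Erlangs


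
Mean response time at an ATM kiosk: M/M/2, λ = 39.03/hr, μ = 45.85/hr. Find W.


a = 0.8513; ρ = 0.4256; P₀ = 0.402891
Lq = P₀·a^c·ρ/(c!(1−ρ)²) = 0.18833
Wq = Lq/λ = 0.18833/39.03 = 0.004825 hr
W = Wq + 1/μ = 0.004825 + 0.02181 = 0.02664 hr

Final: 0.02664 hr


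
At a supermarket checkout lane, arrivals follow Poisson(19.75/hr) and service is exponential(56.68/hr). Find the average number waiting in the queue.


ρ = 19.75/56.68 = 0.3484
Lq = ρ²/(1−ρ) = 0.1214/0.6516 = 0.1863

Final: 0.1863


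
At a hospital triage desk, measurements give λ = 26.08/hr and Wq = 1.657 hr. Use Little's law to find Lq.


Lq = λWq = 26.08·1.657 = 43.2146

Final: 43.2146


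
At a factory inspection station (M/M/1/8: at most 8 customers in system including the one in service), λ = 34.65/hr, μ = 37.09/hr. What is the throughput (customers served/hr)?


ρ = 0.9342; P_K = (1−ρ)ρ^8/(1−ρ^9) = 0.083341
λ_eff = λ(1 − P_K) = 34.65·(1 − 0.083341) = 34.65·0.916659 = 31.7622 /hr

Final: 31.7622 /hr


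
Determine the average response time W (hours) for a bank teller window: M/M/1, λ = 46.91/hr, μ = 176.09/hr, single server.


W = 1/(μ−λ) = 1/(176.09 − 46.91) = 1/129.18 = 0.007741 hr

Final: 0.007741 hr


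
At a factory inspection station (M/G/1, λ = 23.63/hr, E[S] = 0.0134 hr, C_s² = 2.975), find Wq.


ρ = λ·E[S] = 23.63·0.0134 = 0.3166
E[S²] = E[S]²(1+C_s²) = 0.0134²·(1+2.975) = 0.0007138
Wq = λ·E[S²]/(2(1−ρ)) = 23.63·0.0007138/(2·0.6834) = 0.01234 hr

Final: 0.01234 hr


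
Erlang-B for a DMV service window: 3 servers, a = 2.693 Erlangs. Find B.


B(c,a) = (a^c/c!) / Σ_{k=0}^{c} a^k/k!
a^3/3! = 3.255051
Σ terms (k=0..3): 1.00000 + 2.69300 + 3.62612 + 3.25505 = 10.574176
B = 3.255051/10.574176 = 0.307830

Final: 0.307830


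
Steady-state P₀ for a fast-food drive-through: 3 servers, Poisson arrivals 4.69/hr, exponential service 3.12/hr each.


a = λ/μ = 4.69/3.12 = 1.5032; ρ = a/c = 0.5011
Σ_{k=0}^{2} a^k/k! (terms k=0..2) = 1.00000 + 1.50321 + 1.12981 = 3.63302
Tail: a^3/(3!(1−ρ)) = 3.39668/(6·0.4989) = 1.13465
P₀ = 1/(3.63302 + 1.13465) = 1/4.76767 = 0.209746

Final: 0.209746


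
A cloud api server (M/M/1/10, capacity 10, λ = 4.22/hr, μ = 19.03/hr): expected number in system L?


ρ = 4.22/19.03 = 0.2218
L = ρ[1 − (K+1)ρ^K + Kρ^(K+1)] / [(1−ρ)(1−ρ^(K+1))]
Numerator: 0.2218·(1 − 11·0.0000002876 + 10·0.00000006377) = 0.221755
Denominator: (0.7782)·(1.000000) = 0.778245
L = 0.221755/0.778245 = 0.2849

Final: 0.2849


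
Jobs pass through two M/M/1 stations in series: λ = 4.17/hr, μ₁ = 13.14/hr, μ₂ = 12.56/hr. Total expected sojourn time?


Each node sees arrival rate λ = 4.17/hr (tandem ⇒ throughput preserved).
W₁ = 1/(μ₁−λ) = 1/(13.14−4.17) = 0.11148 hr
W₂ = 1/(μ₂−λ) = 1/(12.56−4.17) = 0.11919 hr
W_total = W₁ + W₂ = 0.11148 + 0.11919 = 0.23067 hr

Final: 0.23067 hr


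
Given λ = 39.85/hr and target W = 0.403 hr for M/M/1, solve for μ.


W = 1/(μ−λ) ⇒ μ − λ = 1/W = 1/0.403 = 2.4814
μ = λ + 1/W = 39.85 + 2.4814 = 42.3314 per hr

Final: 42.3314 /hr


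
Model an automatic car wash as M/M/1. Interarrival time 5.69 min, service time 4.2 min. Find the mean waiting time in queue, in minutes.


λ = 60/5.69 = 10.5448 /hr
μ = 60/4.2 = 14.2857 /hr
ρ = λ/μ = 10.5448/14.2857 = 0.7381
Wq = ρ/(μ−λ) = 0.7381/(14.2857−10.5448) = 0.19732 hr
In minutes: 0.19732·60 = 11.839 min

Final: 11.839 min


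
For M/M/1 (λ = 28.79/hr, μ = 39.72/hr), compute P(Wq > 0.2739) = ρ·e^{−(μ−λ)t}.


ρ = 28.79/39.72 = 0.7248
P(Wq > t) = ρ·e^{−(μ−λ)t} = 0.7248·e^{−2.9937}
= 0.7248·0.050100 = 0.036314

Final: 0.036314


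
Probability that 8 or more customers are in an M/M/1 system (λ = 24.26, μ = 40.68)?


ρ = 24.26/40.68 = 0.5964
P(N ≥ n) = ρ^n = 0.5964^8 = 0.015998

Final: 0.015998


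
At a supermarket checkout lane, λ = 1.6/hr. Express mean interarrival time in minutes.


Mean interarrival time = 1/λ = 1/1.6 hour = 0.62500 hour
In minutes: 0.62500 × 60 = 37.5000 min

Final: 37.5000 min


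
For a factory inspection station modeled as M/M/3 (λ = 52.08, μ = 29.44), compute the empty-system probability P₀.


a = λ/μ = 52.08/29.44 = 1.7690; ρ = a/c = 0.5897
Σ_{k=0}^{2} a^k/k! (terms k=0..2) = 1.00000 + 1.76902 + 1.56472 = 4.33374
Tail: a^3/(3!(1−ρ)) = 5.53604/(6·0.4103) = 2.24864
P₀ = 1/(4.33374 + 2.24864) = 1/6.58238 = 0.151921

Final: 0.151921


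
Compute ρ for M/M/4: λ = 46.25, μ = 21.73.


ρ = λ/(cμ) = 46.25/(4·21.73) = 46.25/86.92 = 0.5321

Final: 0.5321


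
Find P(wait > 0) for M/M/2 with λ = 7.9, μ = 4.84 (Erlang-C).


a = λ/μ = 1.6322; ρ = a/2 = 0.8161
P₀ = 0.101251 (from M/M/c formula)
C(c,a) = [a^c/(c!(1−ρ))]·P₀ = [2.66418/(2·0.1839)]·0.101251
= 7.24417·0.101251 = 0.733483

Final: 0.733483


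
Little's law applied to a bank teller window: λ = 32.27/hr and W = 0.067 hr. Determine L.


L = λW = 32.27·0.067 = 2.1621

Final: 2.1621


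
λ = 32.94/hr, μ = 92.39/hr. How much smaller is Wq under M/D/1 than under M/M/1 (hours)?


ρ = 32.94/92.39 = 0.3565
Wq(M/M/1) = ρ/(μ−λ) = 0.3565/59.45 = 0.005997 hr
Wq(M/D/1) = ρ/(2(μ−λ)) = 0.002999 hr
Savings = 0.005997 − 0.002999 = 0.002999 hr

Final: 0.002999 hr


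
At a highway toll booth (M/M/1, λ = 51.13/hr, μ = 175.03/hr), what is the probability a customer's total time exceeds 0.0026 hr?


W ~ Exponential(μ−λ) for M/M/1.
μ − λ = 175.03 − 51.13 = 123.9000
P(W > t) = e^{−(μ−λ)t} = e^{−0.3221} = 0.724597

Final: 0.724597


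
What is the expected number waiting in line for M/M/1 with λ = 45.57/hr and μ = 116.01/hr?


ρ = 45.57/116.01 = 0.3928
Lq = ρ²/(1−ρ) = 0.1543/0.6072 = 0.2541

Final: 0.2541


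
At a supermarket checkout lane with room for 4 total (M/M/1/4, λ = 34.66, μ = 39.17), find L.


ρ = 34.66/39.17 = 0.8849
L = ρ[1 − (K+1)ρ^K + Kρ^(K+1)] / [(1−ρ)(1−ρ^(K+1))]
Numerator: 0.8849·(1 − 5·0.613056 + 4·0.542469) = 0.092554
Denominator: (0.1151)·(0.457531) = 0.052680
L = 0.092554/0.052680 = 1.7569

Final: 1.7569


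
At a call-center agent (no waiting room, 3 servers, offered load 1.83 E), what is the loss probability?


B(c,a) = (a^c/c!) / Σ_{k=0}^{c} a^k/k!
a^3/3! = 1.021415
Σ terms (k=0..3): 1.00000 + 1.83000 + 1.67445 + 1.02141 = 5.525865
B = 1.021415/5.525865 = 0.184842

Final: 0.184842


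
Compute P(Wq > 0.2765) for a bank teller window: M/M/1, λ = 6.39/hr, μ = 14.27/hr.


ρ = 6.39/14.27 = 0.4478
P(Wq > t) = ρ·e^{−(μ−λ)t} = 0.4478·e^{−2.1788}
= 0.4478·0.113175 = 0.050679

Final: 0.050679


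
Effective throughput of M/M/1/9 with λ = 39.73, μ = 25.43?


ρ = 1.5623; P_K = (1−ρ)ρ^9/(1−ρ^10) = 0.364132
λ_eff = λ(1 − P_K) = 39.73·(1 − 0.364132) = 39.73·0.635868 = 25.2630 /hr

Final: 25.2630 /hr


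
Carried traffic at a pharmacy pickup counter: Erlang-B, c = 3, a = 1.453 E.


B(3,1.453) = 0.127184 (Erlang-B)
Carried load = a(1 − B) = 1.453·(1 − 0.127184) = 1.453·0.872816 = 1.2682 E

Final: 1.2682 Erlangs


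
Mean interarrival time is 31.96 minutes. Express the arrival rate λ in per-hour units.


λ = 1/(interarrival time) in consistent units.
1 hour = 60 min, so λ = 60/31.96 = 1.8773 per hour

Final: 1.8773 /hr


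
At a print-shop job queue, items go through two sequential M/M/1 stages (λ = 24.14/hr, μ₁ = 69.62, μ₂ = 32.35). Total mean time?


Each node sees arrival rate λ = 24.14/hr (tandem ⇒ throughput preserved).
W₁ = 1/(μ₁−λ) = 1/(69.62−24.14) = 0.02199 hr
W₂ = 1/(μ₂−λ) = 1/(32.35−24.14) = 0.12180 hr
W_total = W₁ + W₂ = 0.02199 + 0.12180 = 0.14379 hr

Final: 0.14379 hr


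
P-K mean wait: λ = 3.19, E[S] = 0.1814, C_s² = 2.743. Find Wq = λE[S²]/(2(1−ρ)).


ρ = λ·E[S] = 3.19·0.1814 = 0.5787
E[S²] = E[S]²(1+C_s²) = 0.1814²·(1+2.743) = 0.123167
Wq = λ·E[S²]/(2(1−ρ)) = 3.19·0.123167/(2·0.4213) = 0.46626 hr

Final: 0.46626 hr


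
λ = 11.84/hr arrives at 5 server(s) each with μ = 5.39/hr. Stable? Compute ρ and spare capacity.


Total capacity cμ = 5·5.39 = 26.95/hr
ρ = λ/(cμ) = 11.84/26.95 = 0.4393
Stable ⇔ ρ < 1: YES
Spare capacity = cμ − λ = 26.95 − 11.84 = 15.11/hr

Final: ρ = 0.4393; stable; margin = 15.11/hr


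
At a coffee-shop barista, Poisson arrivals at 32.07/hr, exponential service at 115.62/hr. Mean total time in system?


W = 1/(μ−λ) = 1/(115.62 − 32.07) = 1/83.55 = 0.01197 hr

Final: 0.01197 hr


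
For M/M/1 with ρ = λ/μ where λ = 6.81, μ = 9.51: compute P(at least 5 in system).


ρ = 6.81/9.51 = 0.7161
P(N ≥ n) = ρ^n = 0.7161^5 = 0.188292

Final: 0.188292


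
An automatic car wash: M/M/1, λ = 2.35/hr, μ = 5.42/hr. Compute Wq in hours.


ρ = 2.35/5.42 = 0.4336
Wq = ρ/(μ−λ) = 0.4336/(5.42 − 2.35) = 0.4336/3.07 = 0.1412 hr

Final: 0.1412 hr


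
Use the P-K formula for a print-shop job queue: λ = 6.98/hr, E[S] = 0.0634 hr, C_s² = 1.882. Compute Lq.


ρ = λ·E[S] = 6.98·0.0634 = 0.4425
Lq = ρ²(1+C_s²)/(2(1−ρ)) = 0.1958·(1+1.882)/(2·0.5575)
= 0.1958·2.8820/1.1149 = 0.50621

Final: 0.50621


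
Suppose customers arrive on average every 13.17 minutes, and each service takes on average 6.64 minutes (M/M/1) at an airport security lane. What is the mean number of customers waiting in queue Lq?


λ = 60/13.17 = 4.5558 /hr
μ = 60/6.64 = 9.0361 /hr
ρ = λ/μ = 4.5558/9.0361 = 0.5042
Lq = ρ²/(1−ρ) = 0.2542/0.4958 = 0.5127

Final: 0.5127


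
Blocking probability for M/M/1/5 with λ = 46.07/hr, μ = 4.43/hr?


ρ = λ/μ = 46.07/4.43 = 10.3995
P_K = (1−ρ)ρ^K/(1−ρ^(K+1)) = (-9.3995·121638.884890)/(1 − 1264989.486883)
= -1143350.601993/-1264988.486883 = 0.903843

Final: 0.903843


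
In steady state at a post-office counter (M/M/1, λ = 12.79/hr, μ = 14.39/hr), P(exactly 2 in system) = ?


ρ = 12.79/14.39 = 0.8888
P_n = (1−ρ)·ρ^n = (1 − 0.8888)·0.8888^2 = 0.1112·0.789986 = 0.087837

Final: 0.087837


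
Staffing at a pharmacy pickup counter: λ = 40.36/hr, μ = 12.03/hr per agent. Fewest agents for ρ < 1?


Stability requires cμ > λ ⇔ c > λ/μ.
λ/μ = 40.36/12.03 = 3.3549
Minimum integer c = ⌊3.3549⌋ + 1 = 4
Check: 4·12.03 = 48.12 > 40.36, while 3·12.03 = 36.09 ≤ 40.36

Final: 4 servers


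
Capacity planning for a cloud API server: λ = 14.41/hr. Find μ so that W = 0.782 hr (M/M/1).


W = 1/(μ−λ) ⇒ μ − λ = 1/W = 1/0.782 = 1.2788
μ = λ + 1/W = 14.41 + 1.2788 = 15.6888 per hr

Final: 15.6888 /hr


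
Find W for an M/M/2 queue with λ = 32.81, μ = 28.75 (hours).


a = 1.1412; ρ = 0.5706; P₀ = 0.273392
Lq = P₀·a^c·ρ/(c!(1−ρ)²) = 0.55096
Wq = Lq/λ = 0.55096/32.81 = 0.01679 hr
W = Wq + 1/μ = 0.01679 + 0.03478 = 0.05158 hr

Final: 0.05158 hr


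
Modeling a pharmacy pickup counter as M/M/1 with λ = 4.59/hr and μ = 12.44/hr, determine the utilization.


ρ = λ/μ = 4.59/12.44 = 0.3690

Final: 0.3690


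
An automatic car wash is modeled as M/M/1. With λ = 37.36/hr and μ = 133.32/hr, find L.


ρ = λ/μ = 37.36/133.32 = 0.2802
L = ρ/(1−ρ) = 0.2802/(1 − 0.2802) = 0.2802/0.7198 = 0.3893

Final: 0.3893


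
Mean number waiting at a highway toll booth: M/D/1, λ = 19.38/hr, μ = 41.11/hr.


ρ = 19.38/41.11 = 0.4714
M/D/1: Lq = ρ²/(2(1−ρ)) = 0.2222/(2·0.5286) = 0.21022

Final: 0.21022


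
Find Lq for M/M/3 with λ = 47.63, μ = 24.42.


a = λ/μ = 1.9505; ρ = a/3 = 0.6502
P₀ = 0.119226
Lq = P₀·a^c·ρ / (c!·(1−ρ)²) = 0.119226·7.42001·0.6502/(6·0.12239)
= 0.78320

Final: 0.78320


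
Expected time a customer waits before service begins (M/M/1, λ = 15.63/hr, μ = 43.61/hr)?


ρ = 15.63/43.61 = 0.3584
Wq = ρ/(μ−λ) = 0.3584/(43.61 − 15.63) = 0.3584/27.98 = 0.01281 hr

Final: 0.01281 hr


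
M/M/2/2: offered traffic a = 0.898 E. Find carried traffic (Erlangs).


B(2,0.898) = 0.175214 (Erlang-B)
Carried load = a(1 − B) = 0.898·(1 − 0.175214) = 0.898·0.824786 = 0.7407 E

Final: 0.7407 Erlangs


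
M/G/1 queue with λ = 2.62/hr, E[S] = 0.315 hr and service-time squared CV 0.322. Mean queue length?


ρ = λ·E[S] = 2.62·0.315 = 0.8253
Lq = ρ²(1+C_s²)/(2(1−ρ)) = 0.6811·(1+0.322)/(2·0.1747)
= 0.6811·1.3220/0.3494 = 2.57711

Final: 2.57711


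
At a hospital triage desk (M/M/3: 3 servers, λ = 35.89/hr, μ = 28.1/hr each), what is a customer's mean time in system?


a = 1.2772; ρ = 0.4257; P₀ = 0.270447
Lq = P₀·a^c·ρ/(c!(1−ρ)²) = 0.12124
Wq = Lq/λ = 0.12124/35.89 = 0.003378 hr
W = Wq + 1/μ = 0.003378 + 0.03559 = 0.03897 hr

Final: 0.03897 hr


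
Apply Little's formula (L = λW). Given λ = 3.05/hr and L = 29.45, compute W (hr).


W = L/λ = 29.45/3.05 = 9.6557 hr

Final: 9.6557 hr


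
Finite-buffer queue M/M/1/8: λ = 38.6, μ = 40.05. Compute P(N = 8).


ρ = λ/μ = 38.6/40.05 = 0.9638
P_K = (1−ρ)ρ^K/(1−ρ^(K+1)) = (0.03620·0.744523)/(1 − 0.717568)
= 0.026955/0.282432 = 0.095440

Final: 0.095440
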